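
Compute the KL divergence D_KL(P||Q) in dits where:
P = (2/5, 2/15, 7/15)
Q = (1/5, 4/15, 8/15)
0.0532 dits

KL divergence: D_KL(P||Q) = Σ p(x) log(p(x)/q(x))

Computing term by term:
  x=0: 2/5 × log_10[(2/5)/(1/5)] = 2/5 × 0.3010 = 0.1204
  x=1: 2/15 × log_10[(2/15)/(4/15)] = 2/15 × -0.3010 = -0.0401
  x=2: 7/15 × log_10[(7/15)/(8/15)] = 7/15 × -0.0580 = -0.0271

D_KL(P||Q) = 0.0532 dits

Note: KL divergence is always non-negative and equals 0 iff P = Q.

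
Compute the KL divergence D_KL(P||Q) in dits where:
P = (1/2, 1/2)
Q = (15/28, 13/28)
0.0011 dits

KL divergence: D_KL(P||Q) = Σ p(x) log(p(x)/q(x))

Computing term by term:
  x=0: 1/2 × log_10[(1/2)/(15/28)] = 1/2 × -0.0300 = -0.0150
  x=1: 1/2 × log_10[(1/2)/(13/28)] = 1/2 × 0.0322 = 0.0161

D_KL(P||Q) = 0.0011 dits

Note: KL divergence is always non-negative and equals 0 iff P = Q.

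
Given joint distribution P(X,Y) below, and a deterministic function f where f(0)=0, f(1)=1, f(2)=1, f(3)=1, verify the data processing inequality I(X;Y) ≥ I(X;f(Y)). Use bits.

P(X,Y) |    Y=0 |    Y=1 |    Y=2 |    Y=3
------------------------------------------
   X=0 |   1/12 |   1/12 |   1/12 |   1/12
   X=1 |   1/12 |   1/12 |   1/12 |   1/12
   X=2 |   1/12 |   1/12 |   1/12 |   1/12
I(X;Y) = 0.0000, I(X;f(Y)) = 0.0000, inequality holds: 0.0000 ≥ 0.0000

Data Processing Inequality: For any Markov chain X → Y → Z, we have I(X;Y) ≥ I(X;Z).

Here Z = f(Y) is a deterministic function of Y, forming X → Y → Z.

Original I(X;Y) = 0.0000 bits

After applying f:
P(X,Z) where Z=f(Y):
- P(X,Z=0) = P(X,Y=0)
- P(X,Z=1) = P(X,Y=1) + P(X,Y=2) + P(X,Y=3)

I(X;Z) = I(X;f(Y)) = 0.0000 bits

Verification: 0.0000 ≥ 0.0000 ✓

Information cannot be created by processing; the function f can only lose information about X.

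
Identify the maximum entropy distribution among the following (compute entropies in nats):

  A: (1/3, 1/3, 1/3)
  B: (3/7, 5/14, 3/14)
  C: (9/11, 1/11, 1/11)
A

For a discrete distribution over n outcomes, entropy is maximized by the uniform distribution.

Computing entropies:
H(A) = 1.0986 nats
H(B) = 1.0609 nats
H(C) = 0.6002 nats

The uniform distribution (where all probabilities equal 1/3) achieves the maximum entropy of log_e(3) = 1.0986 nats.

Distribution A has the highest entropy.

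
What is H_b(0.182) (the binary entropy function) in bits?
0.6844 bits

The binary entropy function is:
H(p) = -p log(p) - (1-p) log(1-p)

H(0.182) = -0.182 × log_2(0.182) - 0.818 × log_2(0.818)
H(0.182) = 0.6844 bits

Note: Binary entropy is maximized at p=0.5 (H=1 bit) and minimized at p=0 or p=1 (H=0).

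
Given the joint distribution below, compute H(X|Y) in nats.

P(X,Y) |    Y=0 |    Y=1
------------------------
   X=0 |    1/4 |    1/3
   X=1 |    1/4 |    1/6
0.6648 nats

Using the chain rule: H(X|Y) = H(X,Y) - H(Y)

First, compute H(X,Y) = 1.3580 nats

Marginal P(Y) = (1/2, 1/2)
H(Y) = 0.6931 nats

H(X|Y) = H(X,Y) - H(Y) = 1.3580 - 0.6931 = 0.6648 nats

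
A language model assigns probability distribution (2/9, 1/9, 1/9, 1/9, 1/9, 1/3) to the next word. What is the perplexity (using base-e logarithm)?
5.3494

Perplexity is e^H (or exp(H) for natural log).

First, H = -Σ p log p = 1.6770 nats
Perplexity = e^1.6770 = 5.3494

Interpretation: The model's uncertainty is equivalent to choosing uniformly among 5.3 options.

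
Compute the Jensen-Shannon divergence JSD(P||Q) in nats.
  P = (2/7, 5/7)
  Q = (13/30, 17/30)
0.0119 nats

Jensen-Shannon divergence is:
JSD(P||Q) = 0.5 × D_KL(P||M) + 0.5 × D_KL(Q||M)
where M = 0.5 × (P + Q) is the mixture distribution.

M = 0.5 × (2/7, 5/7) + 0.5 × (13/30, 17/30) = (0.359524, 0.640476)

D_KL(P||M) = 0.0123 nats
D_KL(Q||M) = 0.0115 nats

JSD(P||Q) = 0.5 × 0.0123 + 0.5 × 0.0115 = 0.0119 nats

Unlike KL divergence, JSD is symmetric and bounded: 0 ≤ JSD ≤ log(2).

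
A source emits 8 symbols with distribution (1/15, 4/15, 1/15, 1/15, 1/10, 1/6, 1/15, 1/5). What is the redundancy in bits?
0.2223 bits

Redundancy measures how far a source is from maximum entropy:
R = H_max - H(X)

Maximum entropy for 8 symbols: H_max = log_2(8) = 3.0000 bits
Actual entropy: H(X) = 2.7777 bits
Redundancy: R = 3.0000 - 2.7777 = 0.2223 bits

This redundancy represents potential for compression: the source could be compressed by 0.2223 bits per symbol.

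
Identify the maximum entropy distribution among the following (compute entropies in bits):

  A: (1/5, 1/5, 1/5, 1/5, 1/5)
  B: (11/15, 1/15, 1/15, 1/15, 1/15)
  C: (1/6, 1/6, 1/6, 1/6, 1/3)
A

For a discrete distribution over n outcomes, entropy is maximized by the uniform distribution.

Computing entropies:
H(A) = 2.3219 bits
H(B) = 1.3700 bits
H(C) = 2.2516 bits

The uniform distribution (where all probabilities equal 1/5) achieves the maximum entropy of log_2(5) = 2.3219 bits.

Distribution A has the highest entropy.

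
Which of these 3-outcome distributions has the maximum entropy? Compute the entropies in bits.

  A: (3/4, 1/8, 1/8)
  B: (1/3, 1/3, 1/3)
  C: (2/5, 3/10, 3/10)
B

For a discrete distribution over n outcomes, entropy is maximized by the uniform distribution.

Computing entropies:
H(A) = 1.0613 bits
H(B) = 1.5850 bits
H(C) = 1.5710 bits

The uniform distribution (where all probabilities equal 1/3) achieves the maximum entropy of log_2(3) = 1.5850 bits.

Distribution B has the highest entropy.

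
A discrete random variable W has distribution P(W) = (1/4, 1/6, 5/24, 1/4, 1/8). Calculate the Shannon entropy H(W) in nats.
1.5785 nats

Shannon entropy is H(X) = -Σ p(x) log p(x).

For P = (1/4, 1/6, 5/24, 1/4, 1/8):
H = -1/4 × log_e(1/4) -1/6 × log_e(1/6) -5/24 × log_e(5/24) -1/4 × log_e(1/4) -1/8 × log_e(1/8)
H = 1.5785 nats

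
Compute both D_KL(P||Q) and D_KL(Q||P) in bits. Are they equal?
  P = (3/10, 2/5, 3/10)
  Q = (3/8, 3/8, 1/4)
D_KL(P||Q) = 0.0196, D_KL(Q||P) = 0.0200

KL divergence is not symmetric: D_KL(P||Q) ≠ D_KL(Q||P) in general.

D_KL(P||Q) = 0.0196 bits
D_KL(Q||P) = 0.0200 bits

No, they are not equal!

This asymmetry is why KL divergence is not a true distance metric.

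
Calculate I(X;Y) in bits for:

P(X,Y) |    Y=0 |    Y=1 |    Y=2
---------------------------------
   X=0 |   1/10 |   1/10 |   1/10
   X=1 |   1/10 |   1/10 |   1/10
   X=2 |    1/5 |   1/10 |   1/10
0.0200 bits

Mutual information: I(X;Y) = H(X) + H(Y) - H(X,Y)

Marginals:
P(X) = (3/10, 3/10, 2/5), H(X) = 1.5710 bits
P(Y) = (2/5, 3/10, 3/10), H(Y) = 1.5710 bits

Joint entropy: H(X,Y) = 3.1219 bits

I(X;Y) = 1.5710 + 1.5710 - 3.1219 = 0.0200 bits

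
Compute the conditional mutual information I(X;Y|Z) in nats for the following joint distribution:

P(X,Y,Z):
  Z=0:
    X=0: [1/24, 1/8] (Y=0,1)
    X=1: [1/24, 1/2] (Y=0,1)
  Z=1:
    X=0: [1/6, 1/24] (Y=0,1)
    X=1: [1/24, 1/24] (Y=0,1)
0.0284 nats

Conditional mutual information: I(X;Y|Z) = H(X|Z) + H(Y|Z) - H(X,Y|Z)

H(Z) = 0.6036
H(X,Z) = 1.1646 → H(X|Z) = 0.5610
H(Y,Z) = 1.0347 → H(Y|Z) = 0.4311
H(X,Y,Z) = 1.5672 → H(X,Y|Z) = 0.9636

I(X;Y|Z) = 0.5610 + 0.4311 - 0.9636 = 0.0284 nats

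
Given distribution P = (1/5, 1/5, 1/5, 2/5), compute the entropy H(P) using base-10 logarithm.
0.5786 dits

Shannon entropy is H(X) = -Σ p(x) log p(x).

For P = (1/5, 1/5, 1/5, 2/5):
H = -1/5 × log_10(1/5) -1/5 × log_10(1/5) -1/5 × log_10(1/5) -2/5 × log_10(2/5)
H = 0.5786 dits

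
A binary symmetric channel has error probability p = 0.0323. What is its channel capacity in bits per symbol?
0.7942 bits

For a binary symmetric channel (BSC) with error probability p:
Capacity C = 1 - H(p) bits per symbol

where H(p) = -p log₂(p) - (1-p) log₂(1-p) is the binary entropy function.

H(0.0323) = 0.2058 bits
C = 1 - 0.2058 = 0.7942 bits per symbol

This means we can reliably transmit up to 0.7942 bits of information per channel use.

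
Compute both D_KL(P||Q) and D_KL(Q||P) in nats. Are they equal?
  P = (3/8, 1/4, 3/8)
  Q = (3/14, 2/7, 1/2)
D_KL(P||Q) = 0.0686, D_KL(Q||P) = 0.0621

KL divergence is not symmetric: D_KL(P||Q) ≠ D_KL(Q||P) in general.

D_KL(P||Q) = 0.0686 nats
D_KL(Q||P) = 0.0621 nats

No, they are not equal!

This asymmetry is why KL divergence is not a true distance metric.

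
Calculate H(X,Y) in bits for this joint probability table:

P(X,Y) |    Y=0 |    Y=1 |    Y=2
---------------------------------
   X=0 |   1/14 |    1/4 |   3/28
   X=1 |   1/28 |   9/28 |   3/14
2.2914 bits

Joint entropy is H(X,Y) = -Σ_{x,y} p(x,y) log p(x,y).

Summing over all non-zero entries:
H(X,Y) = -[1/14·log_2(1/14) + 1/4·log_2(1/4) + 3/28·log_2(3/28) + 1/28·log_2(1/28) + 9/28·log_2(9/28) + 3/14·log_2(3/14)]
H(X,Y) = 2.2914 bits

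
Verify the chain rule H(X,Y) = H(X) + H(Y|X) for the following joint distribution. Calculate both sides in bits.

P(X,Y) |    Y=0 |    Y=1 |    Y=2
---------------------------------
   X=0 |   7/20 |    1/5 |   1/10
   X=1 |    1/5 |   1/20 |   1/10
H(X,Y) = 2.3394, H(X) = 0.9341, H(Y|X) = 1.4053 (all in bits)

Chain rule: H(X,Y) = H(X) + H(Y|X)

Left side — joint entropy directly:
H(X,Y) = -Σ p(x,y) log p(x,y) = 2.3394 bits

Right side — compute H(Y|X) from the conditional distributions:
P(X) = (13/20, 7/20), so H(X) = 0.9341 bits
H(Y|X) = Σ_x P(X=x) · H(Y|X=x):
  P(Y|X=0) = (7/13, 4/13, 2/13), H(Y|X=0) = 1.4196, weight P(X=0) = 13/20
  P(Y|X=1) = (4/7, 1/7, 2/7), H(Y|X=1) = 1.3788, weight P(X=1) = 7/20
H(Y|X) = 1.4053 bits

H(X) + H(Y|X) = 0.9341 + 1.4053 = 2.3394 bits

Both sides equal 2.3394 bits. ✓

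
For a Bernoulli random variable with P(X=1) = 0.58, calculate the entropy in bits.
0.9815 bits

The binary entropy function is:
H(p) = -p log(p) - (1-p) log(1-p)

H(0.58) = -0.58 × log_2(0.58) - 0.42 × log_2(0.42)
H(0.58) = 0.9815 bits

Note: Binary entropy is maximized at p=0.5 (H=1 bit) and minimized at p=0 or p=1 (H=0).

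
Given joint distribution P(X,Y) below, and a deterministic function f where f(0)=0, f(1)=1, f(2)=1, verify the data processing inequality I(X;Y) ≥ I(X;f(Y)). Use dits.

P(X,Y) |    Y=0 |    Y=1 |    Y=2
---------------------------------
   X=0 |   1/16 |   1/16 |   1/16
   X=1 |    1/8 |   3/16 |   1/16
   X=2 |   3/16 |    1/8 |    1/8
I(X;Y) = 0.0108, I(X;f(Y)) = 0.0021, inequality holds: 0.0108 ≥ 0.0021

Data Processing Inequality: For any Markov chain X → Y → Z, we have I(X;Y) ≥ I(X;Z).

Here Z = f(Y) is a deterministic function of Y, forming X → Y → Z.

Original I(X;Y) = 0.0108 dits

After applying f:
P(X,Z) where Z=f(Y):
- P(X,Z=0) = P(X,Y=0)
- P(X,Z=1) = P(X,Y=1) + P(X,Y=2)

I(X;Z) = I(X;f(Y)) = 0.0021 dits

Verification: 0.0108 ≥ 0.0021 ✓

Information cannot be created by processing; the function f can only lose information about X.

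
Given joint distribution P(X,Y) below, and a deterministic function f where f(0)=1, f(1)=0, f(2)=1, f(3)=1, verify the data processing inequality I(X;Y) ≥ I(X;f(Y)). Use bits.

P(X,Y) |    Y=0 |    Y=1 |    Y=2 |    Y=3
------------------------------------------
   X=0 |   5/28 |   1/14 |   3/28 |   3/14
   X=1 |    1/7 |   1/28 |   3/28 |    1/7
I(X;Y) = 0.0072, I(X;f(Y)) = 0.0033, inequality holds: 0.0072 ≥ 0.0033

Data Processing Inequality: For any Markov chain X → Y → Z, we have I(X;Y) ≥ I(X;Z).

Here Z = f(Y) is a deterministic function of Y, forming X → Y → Z.

Original I(X;Y) = 0.0072 bits

After applying f:
P(X,Z) where Z=f(Y):
- P(X,Z=0) = P(X,Y=1)
- P(X,Z=1) = P(X,Y=0) + P(X,Y=2) + P(X,Y=3)

I(X;Z) = I(X;f(Y)) = 0.0033 bits

Verification: 0.0072 ≥ 0.0033 ✓

Information cannot be created by processing; the function f can only lose information about X.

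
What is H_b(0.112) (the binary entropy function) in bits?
0.5059 bits

The binary entropy function is:
H(p) = -p log(p) - (1-p) log(1-p)

H(0.112) = -0.112 × log_2(0.112) - 0.888 × log_2(0.888)
H(0.112) = 0.5059 bits

Note: Binary entropy is maximized at p=0.5 (H=1 bit) and minimized at p=0 or p=1 (H=0).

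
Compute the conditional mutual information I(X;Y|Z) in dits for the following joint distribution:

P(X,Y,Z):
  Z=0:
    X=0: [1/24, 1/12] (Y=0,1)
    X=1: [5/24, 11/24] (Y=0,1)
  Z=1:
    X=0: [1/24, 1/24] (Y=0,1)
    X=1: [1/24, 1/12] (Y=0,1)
0.0013 dits

Conditional mutual information: I(X;Y|Z) = H(X|Z) + H(Y|Z) - H(X,Y|Z)

H(Z) = 0.2222
H(X,Z) = 0.4331 → H(X|Z) = 0.2109
H(Y,Z) = 0.4976 → H(Y|Z) = 0.2753
H(X,Y,Z) = 0.7071 → H(X,Y|Z) = 0.4849

I(X;Y|Z) = 0.2109 + 0.2753 - 0.4849 = 0.0013 dits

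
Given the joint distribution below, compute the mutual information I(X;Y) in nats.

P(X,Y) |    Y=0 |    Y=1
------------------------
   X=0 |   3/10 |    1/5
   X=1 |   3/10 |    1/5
0.0000 nats

Mutual information: I(X;Y) = H(X) + H(Y) - H(X,Y)

Marginals:
P(X) = (1/2, 1/2), H(X) = 0.6931 nats
P(Y) = (3/5, 2/5), H(Y) = 0.6730 nats

Joint entropy: H(X,Y) = 1.3662 nats

I(X;Y) = 0.6931 + 0.6730 - 1.3662 = 0.0000 nats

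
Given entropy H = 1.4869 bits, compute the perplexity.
2.8029

Perplexity is 2^H (or exp(H) for natural log).

H = 1.4869 bits
Perplexity = 2^1.4869 = 2.8029

Interpretation: The model's uncertainty is equivalent to choosing uniformly among 2.8 options.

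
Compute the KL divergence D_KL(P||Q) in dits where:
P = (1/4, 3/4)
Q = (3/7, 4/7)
0.0301 dits

KL divergence: D_KL(P||Q) = Σ p(x) log(p(x)/q(x))

Computing term by term:
  x=0: 1/4 × log_10[(1/4)/(3/7)] = 1/4 × -0.2341 = -0.0585
  x=1: 3/4 × log_10[(3/4)/(4/7)] = 3/4 × 0.1181 = 0.0886

D_KL(P||Q) = 0.0301 dits

Note: KL divergence is always non-negative and equals 0 iff P = Q.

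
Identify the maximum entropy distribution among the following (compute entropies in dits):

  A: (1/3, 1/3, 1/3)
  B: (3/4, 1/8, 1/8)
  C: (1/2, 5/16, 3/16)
A

For a discrete distribution over n outcomes, entropy is maximized by the uniform distribution.

Computing entropies:
H(A) = 0.4771 dits
H(B) = 0.3195 dits
H(C) = 0.4447 dits

The uniform distribution (where all probabilities equal 1/3) achieves the maximum entropy of log_10(3) = 0.4771 dits.

Distribution A has the highest entropy.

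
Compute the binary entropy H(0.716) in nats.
0.5967 nats

The binary entropy function is:
H(p) = -p log(p) - (1-p) log(1-p)

H(0.716) = -0.716 × log_e(0.716) - 0.284 × log_e(0.284)
H(0.716) = 0.5967 nats

Note: Binary entropy is maximized at p=0.5 (H=1 bit) and minimized at p=0 or p=1 (H=0).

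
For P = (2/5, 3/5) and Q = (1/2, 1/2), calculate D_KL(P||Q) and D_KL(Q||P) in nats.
D_KL(P||Q) = 0.0201, D_KL(Q||P) = 0.0204

KL divergence is not symmetric: D_KL(P||Q) ≠ D_KL(Q||P) in general.

D_KL(P||Q) = 0.0201 nats
D_KL(Q||P) = 0.0204 nats

No, they are not equal!

This asymmetry is why KL divergence is not a true distance metric.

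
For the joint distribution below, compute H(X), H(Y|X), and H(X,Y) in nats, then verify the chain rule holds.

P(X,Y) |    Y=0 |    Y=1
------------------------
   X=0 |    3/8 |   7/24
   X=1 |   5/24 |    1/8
H(X,Y) = 1.3139, H(X) = 0.6365, H(Y|X) = 0.6774 (all in nats)

Chain rule: H(X,Y) = H(X) + H(Y|X)

Left side — joint entropy directly:
H(X,Y) = -Σ p(x,y) log p(x,y) = 1.3139 nats

Right side — compute H(Y|X) from the conditional distributions:
P(X) = (2/3, 1/3), so H(X) = 0.6365 nats
H(Y|X) = Σ_x P(X=x) · H(Y|X=x):
  P(Y|X=0) = (9/16, 7/16), H(Y|X=0) = 0.6853, weight P(X=0) = 2/3
  P(Y|X=1) = (5/8, 3/8), H(Y|X=1) = 0.6616, weight P(X=1) = 1/3
H(Y|X) = 0.6774 nats

H(X) + H(Y|X) = 0.6365 + 0.6774 = 1.3139 nats

Both sides equal 1.3139 nats. ✓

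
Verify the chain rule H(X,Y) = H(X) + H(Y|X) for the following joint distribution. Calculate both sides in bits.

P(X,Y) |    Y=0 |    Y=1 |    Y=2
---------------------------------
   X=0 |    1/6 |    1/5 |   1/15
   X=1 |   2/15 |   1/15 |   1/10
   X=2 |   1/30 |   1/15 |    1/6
H(X,Y) = 2.9908, H(X) = 1.5524, H(Y|X) = 1.4384 (all in bits)

Chain rule: H(X,Y) = H(X) + H(Y|X)

Left side — joint entropy directly:
H(X,Y) = -Σ p(x,y) log p(x,y) = 2.9908 bits

Right side — compute H(Y|X) from the conditional distributions:
P(X) = (13/30, 3/10, 4/15), so H(X) = 1.5524 bits
H(Y|X) = Σ_x P(X=x) · H(Y|X=x):
  P(Y|X=0) = (5/13, 6/13, 2/13), H(Y|X=0) = 1.4605, weight P(X=0) = 13/30
  P(Y|X=1) = (4/9, 2/9, 1/3), H(Y|X=1) = 1.5305, weight P(X=1) = 3/10
  P(Y|X=2) = (1/8, 1/4, 5/8), H(Y|X=2) = 1.2988, weight P(X=2) = 4/15
H(Y|X) = 1.4384 bits

H(X) + H(Y|X) = 1.5524 + 1.4384 = 2.9908 bits

Both sides equal 2.9908 bits. ✓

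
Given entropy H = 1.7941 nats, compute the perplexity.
6.0141

Perplexity is e^H (or exp(H) for natural log).

H = 1.7941 nats
Perplexity = e^1.7941 = 6.0141

Interpretation: The model's uncertainty is equivalent to choosing uniformly among 6.0 options.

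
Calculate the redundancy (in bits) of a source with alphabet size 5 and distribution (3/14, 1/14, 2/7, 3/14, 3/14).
0.1049 bits

Redundancy measures how far a source is from maximum entropy:
R = H_max - H(X)

Maximum entropy for 5 symbols: H_max = log_2(5) = 2.3219 bits
Actual entropy: H(X) = 2.2170 bits
Redundancy: R = 2.3219 - 2.2170 = 0.1049 bits

This redundancy represents potential for compression: the source could be compressed by 0.1049 bits per symbol.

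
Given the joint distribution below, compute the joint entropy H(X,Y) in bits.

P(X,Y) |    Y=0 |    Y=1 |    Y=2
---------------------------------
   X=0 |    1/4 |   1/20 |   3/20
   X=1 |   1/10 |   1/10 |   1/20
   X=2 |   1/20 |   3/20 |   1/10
2.9660 bits

Joint entropy is H(X,Y) = -Σ_{x,y} p(x,y) log p(x,y).

Summing over all non-zero entries:
H(X,Y) = -[1/4·log_2(1/4) + 1/20·log_2(1/20) + 3/20·log_2(3/20) + 1/10·log_2(1/10) + 1/10·log_2(1/10) + 1/20·log_2(1/20) + 1/20·log_2(1/20) + 3/20·log_2(3/20) + 1/10·log_2(1/10)]
H(X,Y) = 2.9660 bits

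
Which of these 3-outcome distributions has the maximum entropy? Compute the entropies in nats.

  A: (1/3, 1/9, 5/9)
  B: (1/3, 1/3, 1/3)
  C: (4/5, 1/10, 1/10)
B

For a discrete distribution over n outcomes, entropy is maximized by the uniform distribution.

Computing entropies:
H(A) = 0.9369 nats
H(B) = 1.0986 nats
H(C) = 0.6390 nats

The uniform distribution (where all probabilities equal 1/3) achieves the maximum entropy of log_e(3) = 1.0986 nats.

Distribution B has the highest entropy.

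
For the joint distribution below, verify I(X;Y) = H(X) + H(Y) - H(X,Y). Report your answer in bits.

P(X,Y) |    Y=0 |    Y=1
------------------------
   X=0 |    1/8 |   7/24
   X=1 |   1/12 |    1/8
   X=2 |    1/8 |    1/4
I(X;Y) = 0.0044 bits

Mutual information has multiple equivalent forms:
- I(X;Y) = H(X) - H(X|Y)
- I(X;Y) = H(Y) - H(Y|X)
- I(X;Y) = H(X) + H(Y) - H(X,Y)

Computing all quantities:
H(X) = 1.5284, H(Y) = 0.9183, H(X,Y) = 2.4422
H(X|Y) = 1.5239, H(Y|X) = 0.9138

Verification:
H(X) - H(X|Y) = 1.5284 - 1.5239 = 0.0044
H(Y) - H(Y|X) = 0.9183 - 0.9138 = 0.0044
H(X) + H(Y) - H(X,Y) = 1.5284 + 0.9183 - 2.4422 = 0.0044

All forms give I(X;Y) = 0.0044 bits. ✓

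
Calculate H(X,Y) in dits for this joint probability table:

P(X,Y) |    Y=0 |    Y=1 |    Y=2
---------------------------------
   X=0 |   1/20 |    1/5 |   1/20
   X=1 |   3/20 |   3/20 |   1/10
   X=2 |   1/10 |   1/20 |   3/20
0.9057 dits

Joint entropy is H(X,Y) = -Σ_{x,y} p(x,y) log p(x,y).

Summing over all non-zero entries:
H(X,Y) = -[1/20·log_10(1/20) + 1/5·log_10(1/5) + 1/20·log_10(1/20) + 3/20·log_10(3/20) + 3/20·log_10(3/20) + 1/10·log_10(1/10) + 1/10·log_10(1/10) + 1/20·log_10(1/20) + 3/20·log_10(3/20)]
H(X,Y) = 0.9057 dits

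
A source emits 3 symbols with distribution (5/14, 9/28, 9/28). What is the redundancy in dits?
0.0005 dits

Redundancy measures how far a source is from maximum entropy:
R = H_max - H(X)

Maximum entropy for 3 symbols: H_max = log_10(3) = 0.4771 dits
Actual entropy: H(X) = 0.4766 dits
Redundancy: R = 0.4771 - 0.4766 = 0.0005 dits

This redundancy represents potential for compression: the source could be compressed by 0.0005 dits per symbol.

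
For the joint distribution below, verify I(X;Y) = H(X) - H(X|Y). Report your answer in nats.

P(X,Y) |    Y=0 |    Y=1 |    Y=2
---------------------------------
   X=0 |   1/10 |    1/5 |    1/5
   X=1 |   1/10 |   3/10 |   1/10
I(X;Y) = 0.0271 nats

Mutual information has multiple equivalent forms:
- I(X;Y) = H(X) - H(X|Y)
- I(X;Y) = H(Y) - H(Y|X)
- I(X;Y) = H(X) + H(Y) - H(X,Y)

Computing all quantities:
H(X) = 0.6931, H(Y) = 1.0297, H(X,Y) = 1.6957
H(X|Y) = 0.6661, H(Y|X) = 1.0026

Verification:
H(X) - H(X|Y) = 0.6931 - 0.6661 = 0.0271
H(Y) - H(Y|X) = 1.0297 - 1.0026 = 0.0271
H(X) + H(Y) - H(X,Y) = 0.6931 + 1.0297 - 1.6957 = 0.0271

All forms give I(X;Y) = 0.0271 nats. ✓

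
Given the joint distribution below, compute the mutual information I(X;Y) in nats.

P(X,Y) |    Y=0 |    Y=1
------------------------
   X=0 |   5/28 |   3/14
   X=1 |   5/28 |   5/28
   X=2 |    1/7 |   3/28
0.0042 nats

Mutual information: I(X;Y) = H(X) + H(Y) - H(X,Y)

Marginals:
P(X) = (11/28, 5/14, 1/4), H(X) = 1.0813 nats
P(Y) = (1/2, 1/2), H(Y) = 0.6931 nats

Joint entropy: H(X,Y) = 1.7703 nats

I(X;Y) = 1.0813 + 0.6931 - 1.7703 = 0.0042 nats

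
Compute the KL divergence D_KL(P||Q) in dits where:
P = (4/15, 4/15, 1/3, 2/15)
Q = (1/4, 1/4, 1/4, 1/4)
0.0202 dits

KL divergence: D_KL(P||Q) = Σ p(x) log(p(x)/q(x))

Computing term by term:
  x=0: 4/15 × log_10[(4/15)/(1/4)] = 4/15 × 0.0280 = 0.0075
  x=1: 4/15 × log_10[(4/15)/(1/4)] = 4/15 × 0.0280 = 0.0075
  x=2: 1/3 × log_10[(1/3)/(1/4)] = 1/3 × 0.1249 = 0.0416
  x=3: 2/15 × log_10[(2/15)/(1/4)] = 2/15 × -0.2730 = -0.0364

D_KL(P||Q) = 0.0202 dits

Note: KL divergence is always non-negative and equals 0 iff P = Q.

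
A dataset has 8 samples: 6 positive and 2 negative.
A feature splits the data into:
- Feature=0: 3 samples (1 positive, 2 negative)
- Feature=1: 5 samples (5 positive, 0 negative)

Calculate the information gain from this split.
0.4669 bits

Information Gain = H(Y) - H(Y|Feature)

Before split:
P(positive) = 6/8 = 0.7500
H(Y) = 0.8113 bits

After split:
Feature=0: H = 0.9183 bits (weight = 3/8)
Feature=1: H = 0.0000 bits (weight = 5/8)
H(Y|Feature) = (3/8)×0.9183 + (5/8)×0.0000 = 0.3444 bits

Information Gain = 0.8113 - 0.3444 = 0.4669 bits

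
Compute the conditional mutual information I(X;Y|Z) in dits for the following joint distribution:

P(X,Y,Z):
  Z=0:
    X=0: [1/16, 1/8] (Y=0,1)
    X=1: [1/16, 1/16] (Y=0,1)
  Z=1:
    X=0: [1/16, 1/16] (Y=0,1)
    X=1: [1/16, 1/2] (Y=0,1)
0.0206 dits

Conditional mutual information: I(X;Y|Z) = H(X|Z) + H(Y|Z) - H(X,Y|Z)

H(Z) = 0.2697
H(X,Z) = 0.5026 → H(X|Z) = 0.2329
H(Y,Z) = 0.5026 → H(Y|Z) = 0.2329
H(X,Y,Z) = 0.7149 → H(X,Y|Z) = 0.4452

I(X;Y|Z) = 0.2329 + 0.2329 - 0.4452 = 0.0206 dits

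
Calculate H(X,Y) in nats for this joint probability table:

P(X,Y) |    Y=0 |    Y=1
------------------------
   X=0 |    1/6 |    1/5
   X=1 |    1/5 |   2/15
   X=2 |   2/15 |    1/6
1.7783 nats

Joint entropy is H(X,Y) = -Σ_{x,y} p(x,y) log p(x,y).

Summing over all non-zero entries:
H(X,Y) = -[1/6·log_e(1/6) + 1/5·log_e(1/5) + 1/5·log_e(1/5) + 2/15·log_e(2/15) + 2/15·log_e(2/15) + 1/6·log_e(1/6)]
H(X,Y) = 1.7783 nats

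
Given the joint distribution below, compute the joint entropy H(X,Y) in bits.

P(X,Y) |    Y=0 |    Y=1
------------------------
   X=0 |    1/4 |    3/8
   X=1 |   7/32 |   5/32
1.9287 bits

Joint entropy is H(X,Y) = -Σ_{x,y} p(x,y) log p(x,y).

Summing over all non-zero entries:
H(X,Y) = -[1/4·log_2(1/4) + 3/8·log_2(3/8) + 7/32·log_2(7/32) + 5/32·log_2(5/32)]
H(X,Y) = 1.9287 bits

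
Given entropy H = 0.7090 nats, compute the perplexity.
2.0320

Perplexity is e^H (or exp(H) for natural log).

H = 0.7090 nats
Perplexity = e^0.7090 = 2.0320

Interpretation: The model's uncertainty is equivalent to choosing uniformly among 2.0 options.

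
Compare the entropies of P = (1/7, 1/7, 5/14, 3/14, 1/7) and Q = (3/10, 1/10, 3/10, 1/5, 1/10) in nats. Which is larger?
P

Computing entropies in nats:
H(P) = 1.5318
H(Q) = 1.5048

Distribution P has higher entropy.

Intuition: The distribution closer to uniform (more spread out) has higher entropy.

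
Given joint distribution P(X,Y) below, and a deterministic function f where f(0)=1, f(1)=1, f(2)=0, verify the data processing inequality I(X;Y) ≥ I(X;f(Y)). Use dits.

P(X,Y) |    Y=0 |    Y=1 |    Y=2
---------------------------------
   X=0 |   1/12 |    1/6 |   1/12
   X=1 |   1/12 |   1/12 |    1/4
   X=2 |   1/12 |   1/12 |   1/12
I(X;Y) = 0.0262, I(X;f(Y)) = 0.0227, inequality holds: 0.0262 ≥ 0.0227

Data Processing Inequality: For any Markov chain X → Y → Z, we have I(X;Y) ≥ I(X;Z).

Here Z = f(Y) is a deterministic function of Y, forming X → Y → Z.

Original I(X;Y) = 0.0262 dits

After applying f:
P(X,Z) where Z=f(Y):
- P(X,Z=0) = P(X,Y=2)
- P(X,Z=1) = P(X,Y=0) + P(X,Y=1)

I(X;Z) = I(X;f(Y)) = 0.0227 dits

Verification: 0.0262 ≥ 0.0227 ✓

Information cannot be created by processing; the function f can only lose information about X.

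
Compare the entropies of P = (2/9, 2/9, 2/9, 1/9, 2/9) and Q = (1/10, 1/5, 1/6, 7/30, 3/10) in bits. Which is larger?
P

Computing entropies in bits:
H(P) = 2.2810
H(Q) = 2.2384

Distribution P has higher entropy.

Intuition: The distribution closer to uniform (more spread out) has higher entropy.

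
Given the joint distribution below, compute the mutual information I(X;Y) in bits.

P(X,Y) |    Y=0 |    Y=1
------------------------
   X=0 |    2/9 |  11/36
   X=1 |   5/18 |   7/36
0.0202 bits

Mutual information: I(X;Y) = H(X) + H(Y) - H(X,Y)

Marginals:
P(X) = (19/36, 17/36), H(X) = 0.9978 bits
P(Y) = (1/2, 1/2), H(Y) = 1.0000 bits

Joint entropy: H(X,Y) = 1.9776 bits

I(X;Y) = 0.9978 + 1.0000 - 1.9776 = 0.0202 bits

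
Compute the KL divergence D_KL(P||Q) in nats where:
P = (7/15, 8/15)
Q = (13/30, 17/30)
0.0023 nats

KL divergence: D_KL(P||Q) = Σ p(x) log(p(x)/q(x))

Computing term by term:
  x=0: 7/15 × log_e[(7/15)/(13/30)] = 7/15 × 0.0741 = 0.0346
  x=1: 8/15 × log_e[(8/15)/(17/30)] = 8/15 × -0.0606 = -0.0323

D_KL(P||Q) = 0.0023 nats

Note: KL divergence is always non-negative and equals 0 iff P = Q.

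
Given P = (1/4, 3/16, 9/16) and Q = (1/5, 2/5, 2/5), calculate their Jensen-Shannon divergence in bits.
0.0403 bits

Jensen-Shannon divergence is:
JSD(P||Q) = 0.5 × D_KL(P||M) + 0.5 × D_KL(Q||M)
where M = 0.5 × (P + Q) is the mixture distribution.

M = 0.5 × (1/4, 3/16, 9/16) + 0.5 × (1/5, 2/5, 2/5) = (9/40, 0.29375, 0.48125)

D_KL(P||M) = 0.0432 bits
D_KL(Q||M) = 0.0375 bits

JSD(P||Q) = 0.5 × 0.0432 + 0.5 × 0.0375 = 0.0403 bits

Unlike KL divergence, JSD is symmetric and bounded: 0 ≤ JSD ≤ log(2).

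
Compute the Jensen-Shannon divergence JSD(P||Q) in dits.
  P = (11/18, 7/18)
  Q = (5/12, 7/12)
0.0083 dits

Jensen-Shannon divergence is:
JSD(P||Q) = 0.5 × D_KL(P||M) + 0.5 × D_KL(Q||M)
where M = 0.5 × (P + Q) is the mixture distribution.

M = 0.5 × (11/18, 7/18) + 0.5 × (5/12, 7/12) = (0.513889, 0.486111)

D_KL(P||M) = 0.0083 dits
D_KL(Q||M) = 0.0082 dits

JSD(P||Q) = 0.5 × 0.0083 + 0.5 × 0.0082 = 0.0083 dits

Unlike KL divergence, JSD is symmetric and bounded: 0 ≤ JSD ≤ log(2).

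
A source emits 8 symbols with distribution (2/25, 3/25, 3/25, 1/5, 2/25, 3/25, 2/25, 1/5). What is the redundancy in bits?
0.0955 bits

Redundancy measures how far a source is from maximum entropy:
R = H_max - H(X)

Maximum entropy for 8 symbols: H_max = log_2(8) = 3.0000 bits
Actual entropy: H(X) = 2.9045 bits
Redundancy: R = 3.0000 - 2.9045 = 0.0955 bits

This redundancy represents potential for compression: the source could be compressed by 0.0955 bits per symbol.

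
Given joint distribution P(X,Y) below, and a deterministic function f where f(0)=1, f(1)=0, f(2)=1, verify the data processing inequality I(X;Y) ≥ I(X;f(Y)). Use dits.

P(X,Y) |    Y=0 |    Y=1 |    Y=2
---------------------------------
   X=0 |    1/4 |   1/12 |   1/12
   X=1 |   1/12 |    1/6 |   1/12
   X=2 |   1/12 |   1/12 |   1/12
I(X;Y) = 0.0262, I(X;f(Y)) = 0.0164, inequality holds: 0.0262 ≥ 0.0164

Data Processing Inequality: For any Markov chain X → Y → Z, we have I(X;Y) ≥ I(X;Z).

Here Z = f(Y) is a deterministic function of Y, forming X → Y → Z.

Original I(X;Y) = 0.0262 dits

After applying f:
P(X,Z) where Z=f(Y):
- P(X,Z=0) = P(X,Y=1)
- P(X,Z=1) = P(X,Y=0) + P(X,Y=2)

I(X;Z) = I(X;f(Y)) = 0.0164 dits

Verification: 0.0262 ≥ 0.0164 ✓

Information cannot be created by processing; the function f can only lose information about X.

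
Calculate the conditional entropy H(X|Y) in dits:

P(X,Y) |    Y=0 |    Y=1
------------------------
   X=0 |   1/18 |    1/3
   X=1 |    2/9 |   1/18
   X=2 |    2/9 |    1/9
0.3938 dits

Using the chain rule: H(X|Y) = H(X,Y) - H(Y)

First, compute H(X,Y) = 0.6949 dits

Marginal P(Y) = (1/2, 1/2)
H(Y) = 0.3010 dits

H(X|Y) = H(X,Y) - H(Y) = 0.6949 - 0.3010 = 0.3938 dits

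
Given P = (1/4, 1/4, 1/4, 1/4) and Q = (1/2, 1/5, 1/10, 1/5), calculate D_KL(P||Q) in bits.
0.2414 bits

KL divergence: D_KL(P||Q) = Σ p(x) log(p(x)/q(x))

Computing term by term:
  x=0: 1/4 × log_2[(1/4)/(1/2)] = 1/4 × -1.0000 = -0.2500
  x=1: 1/4 × log_2[(1/4)/(1/5)] = 1/4 × 0.3219 = 0.0805
  x=2: 1/4 × log_2[(1/4)/(1/10)] = 1/4 × 1.3219 = 0.3305
  x=3: 1/4 × log_2[(1/4)/(1/5)] = 1/4 × 0.3219 = 0.0805

D_KL(P||Q) = 0.2414 bits

Note: KL divergence is always non-negative and equals 0 iff P = Q.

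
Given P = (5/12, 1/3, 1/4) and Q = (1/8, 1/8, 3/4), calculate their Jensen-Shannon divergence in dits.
0.0571 dits

Jensen-Shannon divergence is:
JSD(P||Q) = 0.5 × D_KL(P||M) + 0.5 × D_KL(Q||M)
where M = 0.5 × (P + Q) is the mixture distribution.

M = 0.5 × (5/12, 1/3, 1/4) + 0.5 × (1/8, 1/8, 3/4) = (0.270833, 0.229167, 1/2)

D_KL(P||M) = 0.0569 dits
D_KL(Q||M) = 0.0572 dits

JSD(P||Q) = 0.5 × 0.0569 + 0.5 × 0.0572 = 0.0571 dits

Unlike KL divergence, JSD is symmetric and bounded: 0 ≤ JSD ≤ log(2).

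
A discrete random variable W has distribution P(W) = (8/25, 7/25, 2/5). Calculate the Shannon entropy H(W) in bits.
1.5690 bits

Shannon entropy is H(X) = -Σ p(x) log p(x).

For P = (8/25, 7/25, 2/5):
H = -8/25 × log_2(8/25) -7/25 × log_2(7/25) -2/5 × log_2(2/5)
H = 1.5690 bits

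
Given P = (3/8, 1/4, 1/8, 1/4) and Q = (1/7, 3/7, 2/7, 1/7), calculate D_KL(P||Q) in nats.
0.2637 nats

KL divergence: D_KL(P||Q) = Σ p(x) log(p(x)/q(x))

Computing term by term:
  x=0: 3/8 × log_e[(3/8)/(1/7)] = 3/8 × 0.9651 = 0.3619
  x=1: 1/4 × log_e[(1/4)/(3/7)] = 1/4 × -0.5390 = -0.1347
  x=2: 1/8 × log_e[(1/8)/(2/7)] = 1/8 × -0.8267 = -0.1033
  x=3: 1/4 × log_e[(1/4)/(1/7)] = 1/4 × 0.5596 = 0.1399

D_KL(P||Q) = 0.2637 nats

Note: KL divergence is always non-negative and equals 0 iff P = Q.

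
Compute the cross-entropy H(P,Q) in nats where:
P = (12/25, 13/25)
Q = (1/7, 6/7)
1.0142 nats

Cross-entropy: H(P,Q) = -Σ p(x) log q(x)

Alternatively: H(P,Q) = H(P) + D_KL(P||Q)
H(P) = 0.6923 nats
D_KL(P||Q) = 0.3218 nats

H(P,Q) = 0.6923 + 0.3218 = 1.0142 nats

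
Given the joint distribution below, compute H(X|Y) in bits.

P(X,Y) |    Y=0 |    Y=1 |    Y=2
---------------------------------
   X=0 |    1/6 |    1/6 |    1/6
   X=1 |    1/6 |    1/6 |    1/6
1.0000 bits

Using the chain rule: H(X|Y) = H(X,Y) - H(Y)

First, compute H(X,Y) = 2.5850 bits

Marginal P(Y) = (1/3, 1/3, 1/3)
H(Y) = 1.5850 bits

H(X|Y) = H(X,Y) - H(Y) = 2.5850 - 1.5850 = 1.0000 bits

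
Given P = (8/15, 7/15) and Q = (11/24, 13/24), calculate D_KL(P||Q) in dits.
0.0049 dits

KL divergence: D_KL(P||Q) = Σ p(x) log(p(x)/q(x))

Computing term by term:
  x=0: 8/15 × log_10[(8/15)/(11/24)] = 8/15 × 0.0658 = 0.0351
  x=1: 7/15 × log_10[(7/15)/(13/24)] = 7/15 × -0.0647 = -0.0302

D_KL(P||Q) = 0.0049 dits

Note: KL divergence is always non-negative and equals 0 iff P = Q.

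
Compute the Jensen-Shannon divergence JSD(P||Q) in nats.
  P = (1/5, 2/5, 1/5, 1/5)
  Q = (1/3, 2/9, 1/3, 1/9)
0.0362 nats

Jensen-Shannon divergence is:
JSD(P||Q) = 0.5 × D_KL(P||M) + 0.5 × D_KL(Q||M)
where M = 0.5 × (P + Q) is the mixture distribution.

M = 0.5 × (1/5, 2/5, 1/5, 1/5) + 0.5 × (1/3, 2/9, 1/3, 1/9) = (4/15, 0.311111, 4/15, 0.155556)

D_KL(P||M) = 0.0357 nats
D_KL(Q||M) = 0.0366 nats

JSD(P||Q) = 0.5 × 0.0357 + 0.5 × 0.0366 = 0.0362 nats

Unlike KL divergence, JSD is symmetric and bounded: 0 ≤ JSD ≤ log(2).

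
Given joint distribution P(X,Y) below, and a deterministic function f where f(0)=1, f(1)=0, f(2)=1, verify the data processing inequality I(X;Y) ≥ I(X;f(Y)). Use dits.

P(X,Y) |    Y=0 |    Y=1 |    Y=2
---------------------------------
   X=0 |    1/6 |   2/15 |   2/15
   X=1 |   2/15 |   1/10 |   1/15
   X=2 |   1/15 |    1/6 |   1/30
I(X;Y) = 0.0183, I(X;f(Y)) = 0.0166, inequality holds: 0.0183 ≥ 0.0166

Data Processing Inequality: For any Markov chain X → Y → Z, we have I(X;Y) ≥ I(X;Z).

Here Z = f(Y) is a deterministic function of Y, forming X → Y → Z.

Original I(X;Y) = 0.0183 dits

After applying f:
P(X,Z) where Z=f(Y):
- P(X,Z=0) = P(X,Y=1)
- P(X,Z=1) = P(X,Y=0) + P(X,Y=2)

I(X;Z) = I(X;f(Y)) = 0.0166 dits

Verification: 0.0183 ≥ 0.0166 ✓

Information cannot be created by processing; the function f can only lose information about X.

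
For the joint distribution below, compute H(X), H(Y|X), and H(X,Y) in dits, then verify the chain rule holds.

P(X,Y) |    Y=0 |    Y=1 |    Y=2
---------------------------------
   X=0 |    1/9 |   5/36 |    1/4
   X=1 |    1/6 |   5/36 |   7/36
H(X,Y) = 0.7627, H(X) = 0.3010, H(Y|X) = 0.4616 (all in dits)

Chain rule: H(X,Y) = H(X) + H(Y|X)

Left side — joint entropy directly:
H(X,Y) = -Σ p(x,y) log p(x,y) = 0.7627 dits

Right side — compute H(Y|X) from the conditional distributions:
P(X) = (1/2, 1/2), so H(X) = 0.3010 dits
H(Y|X) = Σ_x P(X=x) · H(Y|X=x):
  P(Y|X=0) = (2/9, 5/18, 1/2), H(Y|X=0) = 0.4502, weight P(X=0) = 1/2
  P(Y|X=1) = (1/3, 5/18, 7/18), H(Y|X=1) = 0.4731, weight P(X=1) = 1/2
H(Y|X) = 0.4616 dits

H(X) + H(Y|X) = 0.3010 + 0.4616 = 0.7627 dits

Both sides equal 0.7627 dits. ✓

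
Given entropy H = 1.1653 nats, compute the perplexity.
3.2069

Perplexity is e^H (or exp(H) for natural log).

H = 1.1653 nats
Perplexity = e^1.1653 = 3.2069

Interpretation: The model's uncertainty is equivalent to choosing uniformly among 3.2 options.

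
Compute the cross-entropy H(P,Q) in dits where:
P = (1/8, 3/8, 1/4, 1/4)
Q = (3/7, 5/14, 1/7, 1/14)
0.7115 dits

Cross-entropy: H(P,Q) = -Σ p(x) log q(x)

Alternatively: H(P,Q) = H(P) + D_KL(P||Q)
H(P) = 0.5737 dits
D_KL(P||Q) = 0.1378 dits

H(P,Q) = 0.5737 + 0.1378 = 0.7115 dits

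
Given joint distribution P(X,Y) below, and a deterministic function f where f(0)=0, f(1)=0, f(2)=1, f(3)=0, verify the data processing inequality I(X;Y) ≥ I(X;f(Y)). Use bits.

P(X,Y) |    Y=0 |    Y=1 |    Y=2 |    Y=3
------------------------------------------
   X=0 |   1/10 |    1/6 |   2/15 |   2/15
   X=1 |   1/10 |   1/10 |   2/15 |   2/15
I(X;Y) = 0.0089, I(X;f(Y)) = 0.0012, inequality holds: 0.0089 ≥ 0.0012

Data Processing Inequality: For any Markov chain X → Y → Z, we have I(X;Y) ≥ I(X;Z).

Here Z = f(Y) is a deterministic function of Y, forming X → Y → Z.

Original I(X;Y) = 0.0089 bits

After applying f:
P(X,Z) where Z=f(Y):
- P(X,Z=0) = P(X,Y=0) + P(X,Y=1) + P(X,Y=3)
- P(X,Z=1) = P(X,Y=2)

I(X;Z) = I(X;f(Y)) = 0.0012 bits

Verification: 0.0089 ≥ 0.0012 ✓

Information cannot be created by processing; the function f can only lose information about X.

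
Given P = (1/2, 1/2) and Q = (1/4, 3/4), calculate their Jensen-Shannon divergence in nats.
0.0338 nats

Jensen-Shannon divergence is:
JSD(P||Q) = 0.5 × D_KL(P||M) + 0.5 × D_KL(Q||M)
where M = 0.5 × (P + Q) is the mixture distribution.

M = 0.5 × (1/2, 1/2) + 0.5 × (1/4, 3/4) = (3/8, 5/8)

D_KL(P||M) = 0.0323 nats
D_KL(Q||M) = 0.0354 nats

JSD(P||Q) = 0.5 × 0.0323 + 0.5 × 0.0354 = 0.0338 nats

Unlike KL divergence, JSD is symmetric and bounded: 0 ≤ JSD ≤ log(2).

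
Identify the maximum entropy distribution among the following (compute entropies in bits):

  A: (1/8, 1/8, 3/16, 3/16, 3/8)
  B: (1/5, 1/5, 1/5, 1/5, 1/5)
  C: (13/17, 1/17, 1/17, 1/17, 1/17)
B

For a discrete distribution over n outcomes, entropy is maximized by the uniform distribution.

Computing entropies:
H(A) = 2.1863 bits
H(B) = 2.3219 bits
H(C) = 1.2577 bits

The uniform distribution (where all probabilities equal 1/5) achieves the maximum entropy of log_2(5) = 2.3219 bits.

Distribution B has the highest entropy.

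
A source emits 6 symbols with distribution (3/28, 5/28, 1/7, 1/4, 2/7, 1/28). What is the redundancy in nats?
0.1433 nats

Redundancy measures how far a source is from maximum entropy:
R = H_max - H(X)

Maximum entropy for 6 symbols: H_max = log_e(6) = 1.7918 nats
Actual entropy: H(X) = 1.6485 nats
Redundancy: R = 1.7918 - 1.6485 = 0.1433 nats

This redundancy represents potential for compression: the source could be compressed by 0.1433 nats per symbol.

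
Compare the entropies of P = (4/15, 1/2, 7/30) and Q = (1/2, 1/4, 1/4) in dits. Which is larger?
Q

Computing entropies in dits:
H(P) = 0.4511
H(Q) = 0.4515

Distribution Q has higher entropy.

Intuition: The distribution closer to uniform (more spread out) has higher entropy.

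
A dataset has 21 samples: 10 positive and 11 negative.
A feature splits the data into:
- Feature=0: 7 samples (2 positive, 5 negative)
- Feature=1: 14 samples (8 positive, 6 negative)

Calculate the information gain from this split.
0.0538 bits

Information Gain = H(Y) - H(Y|Feature)

Before split:
P(positive) = 10/21 = 0.4762
H(Y) = 0.9984 bits

After split:
Feature=0: H = 0.8631 bits (weight = 7/21)
Feature=1: H = 0.9852 bits (weight = 14/21)
H(Y|Feature) = (7/21)×0.8631 + (14/21)×0.9852 = 0.9445 bits

Information Gain = 0.9984 - 0.9445 = 0.0538 bits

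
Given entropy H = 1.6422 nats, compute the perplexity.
5.1665

Perplexity is e^H (or exp(H) for natural log).

H = 1.6422 nats
Perplexity = e^1.6422 = 5.1665

Interpretation: The model's uncertainty is equivalent to choosing uniformly among 5.2 options.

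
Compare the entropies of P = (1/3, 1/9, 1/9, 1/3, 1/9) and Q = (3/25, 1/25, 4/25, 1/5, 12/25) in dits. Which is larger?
P

Computing entropies in dits:
H(P) = 0.6362
H(Q) = 0.5866

Distribution P has higher entropy.

Intuition: The distribution closer to uniform (more spread out) has higher entropy.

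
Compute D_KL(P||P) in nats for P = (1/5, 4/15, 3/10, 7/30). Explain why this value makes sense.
0.0000 nats

KL divergence satisfies the Gibbs inequality: D_KL(P||Q) ≥ 0 for all distributions P, Q.

D_KL(P||Q) = Σ p(x) log(p(x)/q(x))
Each term is p(x) × log_e(p(x)/p(x)) = p(x) × log_e(1) = 0, so the sum is 0.
D_KL(P||Q) = 0.0000 nats

When P = Q, the KL divergence is exactly 0, as there is no 'divergence' between identical distributions.

This non-negativity is a fundamental property: relative entropy cannot be negative because it measures how different Q is from P.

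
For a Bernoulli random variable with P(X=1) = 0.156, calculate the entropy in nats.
0.4330 nats

The binary entropy function is:
H(p) = -p log(p) - (1-p) log(1-p)

H(0.156) = -0.156 × log_e(0.156) - 0.844 × log_e(0.844)
H(0.156) = 0.4330 nats

Note: Binary entropy is maximized at p=0.5 (H=1 bit) and minimized at p=0 or p=1 (H=0).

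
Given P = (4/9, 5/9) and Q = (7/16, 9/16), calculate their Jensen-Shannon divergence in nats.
0.0000 nats

Jensen-Shannon divergence is:
JSD(P||Q) = 0.5 × D_KL(P||M) + 0.5 × D_KL(Q||M)
where M = 0.5 × (P + Q) is the mixture distribution.

M = 0.5 × (4/9, 5/9) + 0.5 × (7/16, 9/16) = (0.440972, 0.559028)

D_KL(P||M) = 0.0000 nats
D_KL(Q||M) = 0.0000 nats

JSD(P||Q) = 0.5 × 0.0000 + 0.5 × 0.0000 = 0.0000 nats

Unlike KL divergence, JSD is symmetric and bounded: 0 ≤ JSD ≤ log(2).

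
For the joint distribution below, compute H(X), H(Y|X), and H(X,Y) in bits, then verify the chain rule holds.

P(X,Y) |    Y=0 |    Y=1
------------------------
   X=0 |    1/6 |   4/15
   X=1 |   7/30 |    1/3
H(X,Y) = 1.9575, H(X) = 0.9871, H(Y|X) = 0.9704 (all in bits)

Chain rule: H(X,Y) = H(X) + H(Y|X)

Left side — joint entropy directly:
H(X,Y) = -Σ p(x,y) log p(x,y) = 1.9575 bits

Right side — compute H(Y|X) from the conditional distributions:
P(X) = (13/30, 17/30), so H(X) = 0.9871 bits
H(Y|X) = Σ_x P(X=x) · H(Y|X=x):
  P(Y|X=0) = (5/13, 8/13), H(Y|X=0) = 0.9612, weight P(X=0) = 13/30
  P(Y|X=1) = (7/17, 10/17), H(Y|X=1) = 0.9774, weight P(X=1) = 17/30
H(Y|X) = 0.9704 bits

H(X) + H(Y|X) = 0.9871 + 0.9704 = 1.9575 bits

Both sides equal 1.9575 bits. ✓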